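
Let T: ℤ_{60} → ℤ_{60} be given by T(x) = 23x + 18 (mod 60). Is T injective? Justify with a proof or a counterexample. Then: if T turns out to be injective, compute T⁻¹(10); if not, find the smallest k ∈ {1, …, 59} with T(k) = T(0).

44

Suppose T(s) = T(t) in ℤ_{60}. Then 23s + 18 ≡ 23t + 18 (mod 60), thus 23(s − t) ≡ 0 (mod 60).
Since gcd(23, 60) = 1, 23 is invertible modulo 60, thus s − t ≡ 0 (mod 60), i.e. s = t.
Thus T is injective.
We now compute 23⁻¹ mod 60 explicitly. Euclid's algorithm: 60 = 2·23 + 14, 23 = 1·14 + 9, 14 = 1·9 + 5, 9 = 1·5 + 4, 5 = 1·4 + 1; back-substituting gives 1 = 47·23 − 18·60, so 23⁻¹ ≡ 47 (mod 60).
Since T is injective, we find T⁻¹(10): we need 23x ≡ 10 − 18 ≡ 52 (mod 60). Using 23⁻¹ = 47: x ≡ 47·52 = 2444 = 40·60 + 44, so x = 44.
Check: T(44) = 23·44 + 18 = 1030 = 17·60 + 10 ≡ 10 (mod 60).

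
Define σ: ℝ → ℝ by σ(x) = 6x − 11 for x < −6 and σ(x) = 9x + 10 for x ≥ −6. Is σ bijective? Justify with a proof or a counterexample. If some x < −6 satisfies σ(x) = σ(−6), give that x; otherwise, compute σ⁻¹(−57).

-23/3

Both pieces are strictly increasing (slopes 6 and 9), so each is injective on its own interval.
The left piece maps (−∞, −6) onto (−∞, −47); the right piece maps [−6, ∞) onto [−44, ∞).
The images leave a gap (−47 has no preimage), so σ is not surjective, hence not bijective.
Because the two images are disjoint, no x < −6 has σ(x) = σ(−6), so we compute σ⁻¹(−57): −57 lies in (−∞, −47), so solve 6x − 11 = −57: x = (−57 + 11)/6 = −23/3.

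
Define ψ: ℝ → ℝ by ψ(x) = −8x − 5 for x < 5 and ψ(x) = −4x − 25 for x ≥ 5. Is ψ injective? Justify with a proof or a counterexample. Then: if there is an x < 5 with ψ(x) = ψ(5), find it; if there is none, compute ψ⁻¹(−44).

39/8

Both pieces are strictly decreasing (slopes −8 and −4), so each is injective on its own interval.
The left piece maps (−∞, 5) onto (−45, ∞); the right piece maps [5, ∞) onto (−∞, −45].
These images are disjoint, so no value is attained by both pieces. Thus ψ is injective.
Because the two images are disjoint, no x < 5 has ψ(x) = ψ(5), so we compute ψ⁻¹(−44): −44 lies in (−45, ∞), so solve −8x − 5 = −44: x = (−44 + 5)/(−8) = 39/8.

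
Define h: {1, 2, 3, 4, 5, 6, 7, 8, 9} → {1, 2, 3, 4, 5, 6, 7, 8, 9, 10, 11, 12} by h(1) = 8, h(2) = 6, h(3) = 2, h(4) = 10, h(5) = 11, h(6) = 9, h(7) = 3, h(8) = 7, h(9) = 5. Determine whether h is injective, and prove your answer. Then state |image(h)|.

The values h(1), …, h(9) are 8, 6, 2, 10, 11, 9, 3, 7, 5 — all distinct.
So h(x_1) = h(x_2) only when x_1 = x_2, and h is injective.
The image of h is {2, 3, 5, 6, 7, 8, 9, 10, 11}, which has 9 elements.

9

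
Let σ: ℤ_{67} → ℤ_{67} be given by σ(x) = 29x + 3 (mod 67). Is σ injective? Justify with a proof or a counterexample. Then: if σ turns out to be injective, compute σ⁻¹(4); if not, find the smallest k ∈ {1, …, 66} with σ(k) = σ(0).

Recall: σ is injective if σ(s) = σ(t) implies s = t.
Suppose σ(s) = σ(t) in ℤ_{67}. Then 29s + 3 ≡ 29t + 3 (mod 67), hence 29(s − t) ≡ 0 (mod 67).
Since gcd(29, 67) = 1, 29 is invertible modulo 67, therefore s − t ≡ 0 (mod 67), i.e. s = t.
Hence σ is injective.
We now compute 29⁻¹ mod 67 explicitly. Euclid's algorithm: 67 = 2·29 + 9, 29 = 3·9 + 2, 9 = 4·2 + 1; back-substituting gives 1 = 37·29 − 16·67, so 29⁻¹ ≡ 37 (mod 67).
Since σ is injective, we find σ⁻¹(4): we need 29x ≡ 4 − 3 ≡ 1 (mod 67). Using 29⁻¹ = 37: x ≡ 37·1 = 37, so x = 37.
Check: σ(37) = 29·37 + 3 = 1076 = 16·67 + 4 ≡ 4 (mod 67).

37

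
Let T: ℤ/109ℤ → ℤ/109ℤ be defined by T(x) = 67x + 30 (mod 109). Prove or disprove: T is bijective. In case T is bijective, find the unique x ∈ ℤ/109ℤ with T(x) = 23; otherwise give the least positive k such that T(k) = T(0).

91

Recall: injectivity means: for all s, t in the domain, T(s) = T(t) implies s = t.
Suppose T(s) = T(t) in ℤ/109ℤ. Then 67s + 30 ≡ 67t + 30 (mod 109), hence 67(s − t) ≡ 0 (mod 109).
Since gcd(67, 109) = 1, 67 is invertible modulo 109, therefore s − t ≡ 0 (mod 109), i.e. s = t.
We now compute 67⁻¹ mod 109 explicitly. Euclid's algorithm: 109 = 1·67 + 42, 67 = 1·42 + 25, 42 = 1·25 + 17, 25 = 1·17 + 8, 17 = 2·8 + 1; back-substituting gives 1 = 96·67 − 59·109, so 67⁻¹ ≡ 96 (mod 109).
Then y ↦ 96(y − 30) is a two-sided inverse to T, so every y ∈ ℤ/109ℤ has a preimage.
So T is bijective.
Since T is bijective, we compute T⁻¹(23): solve 67x + 30 ≡ 23 (mod 109), i.e. 67x ≡ 102 (mod 109).
Multiplying by 67⁻¹ = 96 gives x ≡ 96·102 = 9792 = 89·109 + 91 ≡ 91 (mod 109).
Check: T(91) = 67·91 + 30 = 6127 = 56·109 + 23 ≡ 23 (mod 109).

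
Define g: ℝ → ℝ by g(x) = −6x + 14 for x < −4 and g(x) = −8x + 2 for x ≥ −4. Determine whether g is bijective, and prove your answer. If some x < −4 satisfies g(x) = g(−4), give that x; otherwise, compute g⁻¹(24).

Both pieces are strictly decreasing (slopes −6 and −8), so each is injective on its own interval.
The left piece maps (−∞, −4) onto (38, ∞); the right piece maps [−4, ∞) onto (−∞, 34].
The images leave a gap (38 has no preimage), so g is not surjective, hence not bijective.
Because the two images are disjoint, no x < −4 has g(x) = g(−4), so we compute g⁻¹(24): 24 lies in (−∞, 34], so solve −8x + 2 = 24: x = (24 − 2)/(−8) = −11/4.

-11/4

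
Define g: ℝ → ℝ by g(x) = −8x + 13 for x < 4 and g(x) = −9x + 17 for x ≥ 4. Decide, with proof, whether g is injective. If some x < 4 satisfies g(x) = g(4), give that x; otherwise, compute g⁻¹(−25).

Both pieces are strictly decreasing (slopes −8 and −9), so each is injective on its own interval.
The left piece maps (−∞, 4) onto (−19, ∞); the right piece maps [4, ∞) onto (−∞, −19].
These images are disjoint, so no value is attained by both pieces. Thus g is injective.
Because the two images are disjoint, no x < 4 has g(x) = g(4), so we compute g⁻¹(−25): −25 lies in (−∞, −19], so solve −9x + 17 = −25: x = (−25 − 17)/(−9) = 14/3.

14/3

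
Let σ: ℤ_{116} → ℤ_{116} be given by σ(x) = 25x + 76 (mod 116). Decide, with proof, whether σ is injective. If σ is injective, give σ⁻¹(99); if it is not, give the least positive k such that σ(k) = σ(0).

If σ(u) = σ(v), then 25u ≡ 25v (mod 116). Because gcd(25, 116) = 1, we may cancel 25 to get u ≡ v (mod 116).
Thus σ is injective.
We now compute 25⁻¹ mod 116 explicitly. Euclid's algorithm: 116 = 4·25 + 16, 25 = 1·16 + 9, 16 = 1·9 + 7, 9 = 1·7 + 2, 7 = 3·2 + 1; back-substituting gives 1 = 65·25 − 14·116, so 25⁻¹ ≡ 65 (mod 116).
Since σ is injective, we compute σ⁻¹(99): solve 25x + 76 ≡ 99 (mod 116), i.e. 25x ≡ 23 (mod 116).
Multiplying by 25⁻¹ = 65 gives x ≡ 65·23 = 1495 = 12·116 + 103 ≡ 103 (mod 116).
Check: σ(103) = 25·103 + 76 = 2651 = 22·116 + 99 ≡ 99 (mod 116).

103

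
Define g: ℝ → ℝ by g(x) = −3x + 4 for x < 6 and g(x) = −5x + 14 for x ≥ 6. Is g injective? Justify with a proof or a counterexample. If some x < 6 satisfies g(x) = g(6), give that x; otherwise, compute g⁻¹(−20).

Both pieces are strictly decreasing (slopes −3 and −5), so each is injective on its own interval.
The left piece maps (−∞, 6) onto (−14, ∞); the right piece maps [6, ∞) onto (−∞, −16].
These images are disjoint, so no value is attained by both pieces. Thus g is injective.
Because the two images are disjoint, no x < 6 has g(x) = g(6), so we compute g⁻¹(−20): −20 lies in (−∞, −16], so solve −5x + 14 = −20: x = (−20 − 14)/(−5) = 34/5.

34/5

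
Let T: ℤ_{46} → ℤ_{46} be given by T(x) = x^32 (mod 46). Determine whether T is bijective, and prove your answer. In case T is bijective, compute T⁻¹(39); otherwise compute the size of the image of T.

T(22): Repeated squaring mod 46: 22^1 ≡ 22, 22^2 ≡ 22² = 484 ≡ 24, 22^4 ≡ 24² = 576 ≡ 24, 22^8 ≡ 24² = 576 ≡ 24, 22^16 ≡ 24² = 576 ≡ 24, 22^32 ≡ 24² = 576 ≡ 24. So 22^32 ≡ 24 (mod 46).
T(24): Repeated squaring mod 46: 24^1 ≡ 24, 24^2 ≡ 24² = 576 ≡ 24, 24^4 ≡ 24² = 576 ≡ 24, 24^8 ≡ 24² = 576 ≡ 24, 24^16 ≡ 24² = 576 ≡ 24, 24^32 ≡ 24² = 576 ≡ 24. So 24^32 ≡ 24 (mod 46).
So T(22) = T(24) = 24 while 22 ≠ 24, thus T is not injective, hence not bijective.
Since T is not bijective, we determine |image(T)|. Computing x^32 mod 46 for each x (by repeated squaring, reducing mod 46 at every step), the values T(0), T(1), …, T(45) are: 0, 1, 12, 31, 6, 9, 4, 13, 26, 41, 16, 25, 2, 39, 18, 3, 36, 27, 32, 29, 8, 35, 24, 23, 24, 35, 8, 29, 32, 27, 36, 3, 18, 39, 2, 25, 16, 41, 26, 13, 4, 9, 6, 31, 12, 1.
The distinct values are {0, 1, 2, 3, 4, 6, 8, 9, 12, 13, 16, 18, 23, 24, 25, 26, 27, 29, 31, 32, 35, 36, 39, 41}; there are 24 of them.

24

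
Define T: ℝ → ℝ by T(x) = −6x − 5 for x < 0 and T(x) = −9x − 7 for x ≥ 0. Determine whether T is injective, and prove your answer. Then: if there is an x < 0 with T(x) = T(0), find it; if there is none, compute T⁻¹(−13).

Both pieces are strictly decreasing (slopes −6 and −9), so each is injective on its own interval.
The left piece maps (−∞, 0) onto (−5, ∞); the right piece maps [0, ∞) onto (−∞, −7].
These images are disjoint, so no value is attained by both pieces. Thus T is injective.
Because the two images are disjoint, no x < 0 has T(x) = T(0), so we compute T⁻¹(−13): −13 lies in (−∞, −7], so solve −9x − 7 = −13: x = (−13 + 7)/(−9) = 2/3.

2/3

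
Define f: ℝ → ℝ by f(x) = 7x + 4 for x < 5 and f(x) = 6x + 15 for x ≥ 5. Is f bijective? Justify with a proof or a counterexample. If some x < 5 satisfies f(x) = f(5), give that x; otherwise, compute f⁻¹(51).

6

Both pieces are strictly increasing (slopes 7 and 6), so each is injective on its own interval.
The left piece maps (−∞, 5) onto (−∞, 39); the right piece maps [5, ∞) onto [45, ∞).
The images leave a gap (39 has no preimage), so f is not surjective, hence not bijective.
Because the two images are disjoint, no x < 5 has f(x) = f(5), so we compute f⁻¹(51): 51 lies in [45, ∞), so solve 6x + 15 = 51: x = (51 − 15)/6 = 6.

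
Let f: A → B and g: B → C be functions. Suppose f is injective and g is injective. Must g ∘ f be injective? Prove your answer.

injective

Suppose (g ∘ f)(x_1) = (g ∘ f)(x_2), i.e. g(f(x_1)) = g(f(x_2)).
Since g is injective, f(x_1) = f(x_2). Since f is injective, x_1 = x_2. Therefore g ∘ f is injective.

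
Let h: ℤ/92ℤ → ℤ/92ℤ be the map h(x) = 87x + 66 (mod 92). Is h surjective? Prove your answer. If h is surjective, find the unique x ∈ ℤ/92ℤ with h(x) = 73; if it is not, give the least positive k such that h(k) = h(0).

17

Recall that surjectivity means every element of the codomain has a preimage under h.
Since gcd(87, 92) = 1, 87 is invertible modulo 92. Euclid's algorithm: 92 = 1·87 + 5, 87 = 17·5 + 2, 5 = 2·2 + 1; back-substituting gives 1 = 55·87 − 52·92, so 87⁻¹ ≡ 55 (mod 92).
Then y ↦ 55(y − 66) is a two-sided inverse to h, so every y ∈ ℤ/92ℤ has a preimage.
Therefore h is surjective.
Since h is surjective, we compute h⁻¹(73): solve 87x + 66 ≡ 73 (mod 92), i.e. 87x ≡ 7 (mod 92).
Multiplying by 87⁻¹ = 55 gives x ≡ 55·7 = 385 = 4·92 + 17 ≡ 17 (mod 92).
Check: h(17) = 87·17 + 66 = 1545 = 16·92 + 73 ≡ 73 (mod 92).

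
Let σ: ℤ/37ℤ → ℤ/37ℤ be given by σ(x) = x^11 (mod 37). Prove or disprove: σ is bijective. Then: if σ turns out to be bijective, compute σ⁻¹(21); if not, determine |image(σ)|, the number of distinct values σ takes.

Since 37 is prime, the nonzero elements of ℤ/37ℤ form a cyclic group of order 36.
As gcd(11, 36) = 1, raising to the 11th power is a bijection on this group: if a^11 ≡ b^11 then (ab^{−1})^11 = 1, and the only element of order dividing gcd(11, 36) = 1 is 1, so a = b.
With σ(0) = 0 this makes σ injective on all of ℤ/37ℤ, hence bijective (finite equal-size domain and codomain). In particular σ is bijective.
Since σ is bijective, we find the preimage of 21. The inverse of x ↦ x^11 on (ℤ/37ℤ)^× is x ↦ x^23, because 11·23 = 253 = 7·36 + 1 ≡ 1 (mod 36) and x^{36} = 1 for x ≠ 0 (Fermat). So σ⁻¹(21) = 21^23 mod 37.
Repeated squaring mod 37: 21^1 ≡ 21, 21^2 ≡ 21² = 441 ≡ 34, 21^4 ≡ 34² = 1156 ≡ 9, 21^8 ≡ 9² = 81 ≡ 7, 21^16 ≡ 7² = 49 ≡ 12. Since 23 = 16 + 4 + 2 + 1, 21^23 ≡ 12·9·34·21: 12·9 = 108 ≡ 34, then 34·34 = 1156 ≡ 9, then 9·21 = 189 ≡ 4. So 21^23 ≡ 4 (mod 37).
Hence σ⁻¹(21) = 4.

4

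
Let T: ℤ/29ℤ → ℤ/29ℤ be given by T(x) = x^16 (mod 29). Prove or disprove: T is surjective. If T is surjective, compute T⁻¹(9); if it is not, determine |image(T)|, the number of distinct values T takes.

T(2): Repeated squaring mod 29: 2^1 ≡ 2, 2^2 ≡ 2² = 4, 2^4 ≡ 4² = 16, 2^8 ≡ 16² = 256 ≡ 24, 2^16 ≡ 24² = 576 ≡ 25. So 2^16 ≡ 25 (mod 29).
T(5): Repeated squaring mod 29: 5^1 ≡ 5, 5^2 ≡ 5² = 25, 5^4 ≡ 25² = 625 ≡ 16, 5^8 ≡ 16² = 256 ≡ 24, 5^16 ≡ 24² = 576 ≡ 25. So 5^16 ≡ 25 (mod 29).
So T(2) = T(5) = 25 while 2 ≠ 5, so T is not injective.
A non-injective map from the 29-element set ℤ/29ℤ to itself takes at most 28 distinct values, so it cannot be surjective. Therefore T is not surjective.
Since T is not surjective, we determine |image(T)|. Computing x^16 mod 29 for each x (by repeated squaring, reducing mod 29 at every step), the values T(0), T(1), …, T(28) are: 0, 1, 25, 20, 16, 25, 7, 20, 23, 23, 16, 24, 1, 24, 7, 7, 24, 1, 24, 16, 23, 23, 20, 7, 25, 16, 20, 25, 1.
The distinct values are {0, 1, 7, 16, 20, 23, 24, 25}; there are 8 of them.

8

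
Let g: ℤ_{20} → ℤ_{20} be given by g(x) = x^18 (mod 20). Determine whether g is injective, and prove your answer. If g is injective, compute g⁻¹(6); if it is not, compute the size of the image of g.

g(4): Repeated squaring mod 20: 4^1 ≡ 4, 4^2 ≡ 4² = 16, 4^4 ≡ 16² = 256 ≡ 16, 4^8 ≡ 16² = 256 ≡ 16, 4^16 ≡ 16² = 256 ≡ 16. Since 18 = 16 + 2, 4^18 ≡ 16·16: 16·16 = 256 ≡ 16. So 4^18 ≡ 16 (mod 20).
g(6): Repeated squaring mod 20: 6^1 ≡ 6, 6^2 ≡ 6² = 36 ≡ 16, 6^4 ≡ 16² = 256 ≡ 16, 6^8 ≡ 16² = 256 ≡ 16, 6^16 ≡ 16² = 256 ≡ 16. Since 18 = 16 + 2, 6^18 ≡ 16·16: 16·16 = 256 ≡ 16. So 6^18 ≡ 16 (mod 20).
So g(4) = g(6) = 16 while 4 ≠ 6, so g is not injective.
Since g is not injective, we determine |image(g)|. Computing x^18 mod 20 for each x (by repeated squaring, reducing mod 20 at every step), the values g(0), g(1), …, g(19) are: 0, 1, 4, 9, 16, 5, 16, 9, 4, 1, 0, 1, 4, 9, 16, 5, 16, 9, 4, 1.
The distinct values are {0, 1, 4, 5, 9, 16}; there are 6 of them.

6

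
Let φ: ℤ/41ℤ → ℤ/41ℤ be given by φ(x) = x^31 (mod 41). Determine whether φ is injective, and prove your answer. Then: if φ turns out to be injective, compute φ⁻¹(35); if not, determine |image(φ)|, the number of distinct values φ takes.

Since 41 is prime, the nonzero elements of ℤ/41ℤ form a cyclic group of order 40.
As gcd(31, 40) = 1, raising to the 31st power is a bijection on this group: if u^31 ≡ v^31 then (uv^{−1})^31 = 1, and the only element of order dividing gcd(31, 40) = 1 is 1, so u = v.
With φ(0) = 0 this makes φ injective on all of ℤ/41ℤ, hence bijective (finite equal-size domain and codomain). In particular φ is injective.
Since φ is injective, we find the preimage of 35. The inverse of x ↦ x^31 on (ℤ/41ℤ)^× is x ↦ x^31, because 31·31 = 961 = 24·40 + 1 ≡ 1 (mod 40) and x^{40} = 1 for x ≠ 0 (Fermat). So φ⁻¹(35) = 35^31 mod 41.
Repeated squaring mod 41: 35^1 ≡ 35, 35^2 ≡ 35² = 1225 ≡ 36, 35^4 ≡ 36² = 1296 ≡ 25, 35^8 ≡ 25² = 625 ≡ 10, 35^16 ≡ 10² = 100 ≡ 18. Since 31 = 16 + 8 + 4 + 2 + 1, 35^31 ≡ 18·10·25·36·35: 18·10 = 180 ≡ 16, then 16·25 = 400 ≡ 31, then 31·36 = 1116 ≡ 9, then 9·35 = 315 ≡ 28. So 35^31 ≡ 28 (mod 41).
Hence φ⁻¹(35) = 28.

28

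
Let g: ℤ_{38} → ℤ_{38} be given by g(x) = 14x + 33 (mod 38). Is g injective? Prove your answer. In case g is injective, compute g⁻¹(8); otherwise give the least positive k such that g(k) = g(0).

We have gcd(14, 38) = 2 > 1. Taking x_1 = 0 and x_2 = 19: g(0) = 33 and g(19) = 14·19 + 33 = 299 ≡ 33 (mod 38).
So g(0) = g(19) while 0 ≠ 19, therefore g is not injective.
Since g is not injective, we find the least positive k with g(k) = g(0): this means 14k ≡ 0 (mod 38), i.e. 38 ∣ 14k. Since gcd(14, 38) = 2, dividing through by 2 this holds exactly when 19 ∣ 7k, and as gcd(7, 19) = 1, exactly when 19 ∣ k.
The smallest positive such k is 19.

19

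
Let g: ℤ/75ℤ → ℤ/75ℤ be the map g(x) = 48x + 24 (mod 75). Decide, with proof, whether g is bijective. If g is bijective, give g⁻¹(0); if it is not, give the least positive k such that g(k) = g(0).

25

Recall: injectivity means: for all a, b in the domain, g(a) = g(b) implies a = b.
We have gcd(48, 75) = 3 > 1. Taking a = 0 and b = 25: g(0) = 24 and g(25) = 48·25 + 24 = 1224 ≡ 24 (mod 75).
So g(0) = g(25) while 0 ≠ 25, so g is not injective, hence not bijective.
Since g is not bijective, we find the least positive k with g(k) = g(0): this means 48k ≡ 0 (mod 75), i.e. 75 ∣ 48k. Since gcd(48, 75) = 3, dividing through by 3 this holds exactly when 25 ∣ 16k, and as gcd(16, 25) = 1, exactly when 25 ∣ k.
The smallest positive such k is 25.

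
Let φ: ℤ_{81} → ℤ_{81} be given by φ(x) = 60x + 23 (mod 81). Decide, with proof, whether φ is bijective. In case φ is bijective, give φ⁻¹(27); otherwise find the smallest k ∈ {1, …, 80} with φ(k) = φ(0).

27

We have gcd(60, 81) = 3 > 1. Taking x_1 = 0 and x_2 = 27: φ(0) = 23 and φ(27) = 60·27 + 23 = 1643 ≡ 23 (mod 81).
So φ(0) = φ(27) while 0 ≠ 27, hence φ is not injective, hence not bijective.
Since φ is not bijective, we find the least positive k with φ(k) = φ(0): this means 60k ≡ 0 (mod 81), i.e. 81 ∣ 60k. Since gcd(60, 81) = 3, dividing through by 3 this holds exactly when 27 ∣ 20k, and as gcd(20, 27) = 1, exactly when 27 ∣ k.
The smallest positive such k is 27.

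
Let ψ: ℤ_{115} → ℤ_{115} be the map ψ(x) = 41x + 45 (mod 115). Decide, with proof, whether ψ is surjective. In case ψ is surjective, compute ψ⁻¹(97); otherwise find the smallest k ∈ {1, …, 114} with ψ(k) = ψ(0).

Recall that surjectivity means every element of the codomain has a preimage under ψ.
Since gcd(41, 115) = 1, 41 is invertible modulo 115. Euclid's algorithm: 115 = 2·41 + 33, 41 = 1·33 + 8, 33 = 4·8 + 1; back-substituting gives 1 = 101·41 − 36·115, so 41⁻¹ ≡ 101 (mod 115).
For any y ∈ ℤ_{115}, x = 101(y − 45) mod 115 satisfies ψ(x) = 41·101(y − 45) + 45 ≡ y (since 41·101 ≡ 1 mod 115). So every y has a preimage.
Therefore ψ is surjective.
Since ψ is surjective, we compute ψ⁻¹(97): solve 41x + 45 ≡ 97 (mod 115), i.e. 41x ≡ 52 (mod 115).
Multiplying by 41⁻¹ = 101 gives x ≡ 101·52 = 5252 = 45·115 + 77 ≡ 77 (mod 115).
Check: ψ(77) = 41·77 + 45 = 3202 = 27·115 + 97 ≡ 97 (mod 115).

77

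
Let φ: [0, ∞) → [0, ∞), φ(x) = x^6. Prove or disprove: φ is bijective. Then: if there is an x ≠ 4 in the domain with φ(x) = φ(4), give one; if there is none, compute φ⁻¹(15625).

On [0, ∞), x ↦ x^6 is strictly increasing (injective) and for any y ∈ [0, ∞) the 6th root y^{1/6} lies in [0, ∞) (surjective). So φ is bijective.
Since x ↦ x^6 is strictly increasing on [0, ∞), it is injective there, so no x ≠ 4 in the domain has φ(x) = φ(4). We therefore compute φ⁻¹(15625) = 15625^{1/6} = 5 (indeed 5^6 = 15625).

5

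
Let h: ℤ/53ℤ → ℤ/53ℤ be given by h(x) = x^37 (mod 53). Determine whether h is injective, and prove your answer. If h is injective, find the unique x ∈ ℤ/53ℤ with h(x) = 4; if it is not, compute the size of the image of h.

Since 53 is prime, the nonzero elements of ℤ/53ℤ form a cyclic group of order 52.
As gcd(37, 52) = 1, raising to the 37th power is a bijection on this group: if x_1^37 ≡ x_2^37 then (x_1x_2^{−1})^37 = 1, and the only element of order dividing gcd(37, 52) = 1 is 1, so x_1 = x_2.
With h(0) = 0 this makes h injective on all of ℤ/53ℤ, hence bijective (finite equal-size domain and codomain). In particular h is injective.
Since h is injective, we find the preimage of 4. The inverse of x ↦ x^37 on (ℤ/53ℤ)^× is x ↦ x^45, because 37·45 = 1665 = 32·52 + 1 ≡ 1 (mod 52) and x^{52} = 1 for x ≠ 0 (Fermat). So h⁻¹(4) = 4^45 mod 53.
Repeated squaring mod 53: 4^1 ≡ 4, 4^2 ≡ 4² = 16, 4^4 ≡ 16² = 256 ≡ 44, 4^8 ≡ 44² = 1936 ≡ 28, 4^16 ≡ 28² = 784 ≡ 42, 4^32 ≡ 42² = 1764 ≡ 15. Since 45 = 32 + 8 + 4 + 1, 4^45 ≡ 15·28·44·4: 15·28 = 420 ≡ 49, then 49·44 = 2156 ≡ 36, then 36·4 = 144 ≡ 38. So 4^45 ≡ 38 (mod 53).
Hence h⁻¹(4) = 38.

38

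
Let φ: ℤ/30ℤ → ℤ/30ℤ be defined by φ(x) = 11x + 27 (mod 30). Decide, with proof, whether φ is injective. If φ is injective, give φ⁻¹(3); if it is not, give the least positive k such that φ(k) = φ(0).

6

Suppose φ(a) = φ(b) in ℤ/30ℤ. Then 11a + 27 ≡ 11b + 27 (mod 30), so 11(a − b) ≡ 0 (mod 30).
Since gcd(11, 30) = 1, 11 is invertible modulo 30, therefore a − b ≡ 0 (mod 30), i.e. a = b.
Therefore φ is injective.
We now compute 11⁻¹ mod 30 explicitly. Euclid's algorithm: 30 = 2·11 + 8, 11 = 1·8 + 3, 8 = 2·3 + 2, 3 = 1·2 + 1; back-substituting gives 1 = 11·11 − 4·30, so 11⁻¹ ≡ 11 (mod 30).
Since φ is injective, we find φ⁻¹(3): we need 11x ≡ 3 − 27 ≡ 6 (mod 30). Using 11⁻¹ = 11: x ≡ 11·6 = 66 = 2·30 + 6, so x = 6.
Check: φ(6) = 11·6 + 27 = 93 = 3·30 + 3 ≡ 3 (mod 30).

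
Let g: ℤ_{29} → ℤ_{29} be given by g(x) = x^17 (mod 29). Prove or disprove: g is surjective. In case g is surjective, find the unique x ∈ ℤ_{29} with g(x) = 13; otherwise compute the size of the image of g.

Since 29 is prime, the nonzero elements of ℤ_{29} form a cyclic group of order 28.
As gcd(17, 28) = 1, raising to the 17th power is a bijection on this group: if x_1^17 ≡ x_2^17 then (x_1x_2^{−1})^17 = 1, and the only element of order dividing gcd(17, 28) = 1 is 1, so x_1 = x_2.
With g(0) = 0 this makes g injective on all of ℤ_{29}, hence bijective (finite equal-size domain and codomain). In particular g is surjective.
Since g is surjective, we find the preimage of 13. The inverse of x ↦ x^17 on (ℤ_{29})^× is x ↦ x^5, because 17·5 = 85 = 3·28 + 1 ≡ 1 (mod 28) and x^{28} = 1 for x ≠ 0 (Fermat). So g⁻¹(13) = 13^5 mod 29.
Repeated squaring mod 29: 13^1 ≡ 13, 13^2 ≡ 13² = 169 ≡ 24, 13^4 ≡ 24² = 576 ≡ 25. Since 5 = 4 + 1, 13^5 ≡ 25·13: 25·13 = 325 ≡ 6. So 13^5 ≡ 6 (mod 29).
Hence g⁻¹(13) = 6.

6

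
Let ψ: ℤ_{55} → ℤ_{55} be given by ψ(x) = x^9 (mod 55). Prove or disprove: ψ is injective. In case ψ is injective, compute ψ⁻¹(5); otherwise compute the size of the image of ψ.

20

Computing x^9 mod 55 for each x (by repeated squaring, reducing mod 55 at every step), the values ψ(0), ψ(1), …, ψ(54) are: 0, 1, 17, 48, 14, 20, 46, 52, 18, 49, 10, 11, 12, 28, 4, 25, 31, 2, 8, 29, 5, 21, 22, 23, 39, 15, 36, 42, 13, 19, 40, 16, 32, 33, 34, 50, 26, 47, 53, 24, 30, 51, 27, 43, 44, 45, 6, 37, 3, 9, 35, 41, 7, 38, 54.
Every element of ℤ_{55} appears exactly once in this list, so ψ is a bijection, and in particular injective.
Since ψ is injective, we read off the preimage of 5 from the same table: ψ(20) = 5, so ψ⁻¹(5) = 20.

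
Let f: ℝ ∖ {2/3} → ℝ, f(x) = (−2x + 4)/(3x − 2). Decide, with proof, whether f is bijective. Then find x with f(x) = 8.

If f(x) = −2/3, cross-multiplying gives 3(−2x + 4) = −2(3x − 2), which simplifies to 12 = 4 — false.  So −2/3 has no preimage and f is not surjective.
Therefore f is not bijective.
Solving f(x) = 8: cross-multiplying gives −2x + 4 = 8(3x − 2), which rearranges to −26x = −20, so x = 10/13.

10/13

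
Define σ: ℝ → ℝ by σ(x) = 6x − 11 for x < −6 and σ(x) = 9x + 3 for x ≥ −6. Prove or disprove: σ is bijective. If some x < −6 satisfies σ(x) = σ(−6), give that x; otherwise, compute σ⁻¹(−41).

-20/3

Both pieces are strictly increasing (slopes 6 and 9), so each is injective on its own interval.
The left piece maps (−∞, −6) onto (−∞, −47); the right piece maps [−6, ∞) onto [−51, ∞).
These images overlap. In particular σ(−6) = −51 (right piece), and solving 6x − 11 = −51 on the left piece gives x = −20/3 < −6.
So σ(−20/3) = σ(−6) with −20/3 ≠ −6, and σ is not injective, hence not bijective. This x = −20/3 is the requested value below −6.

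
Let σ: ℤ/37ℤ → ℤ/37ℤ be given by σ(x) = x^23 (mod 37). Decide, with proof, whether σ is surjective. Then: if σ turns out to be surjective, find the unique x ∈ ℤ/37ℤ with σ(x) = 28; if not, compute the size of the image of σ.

Since 37 is prime, the nonzero elements of ℤ/37ℤ form a cyclic group of order 36.
As gcd(23, 36) = 1, raising to the 23rd power is a bijection on this group: if x_1^23 ≡ x_2^23 then (x_1x_2^{−1})^23 = 1, and the only element of order dividing gcd(23, 36) = 1 is 1, so x_1 = x_2.
With σ(0) = 0 this makes σ injective on all of ℤ/37ℤ, hence bijective (finite equal-size domain and codomain). In particular σ is surjective.
Since σ is surjective, we find the preimage of 28. The inverse of x ↦ x^23 on (ℤ/37ℤ)^× is x ↦ x^11, because 23·11 = 253 = 7·36 + 1 ≡ 1 (mod 36) and x^{36} = 1 for x ≠ 0 (Fermat). So σ⁻¹(28) = 28^11 mod 37.
Repeated squaring mod 37: 28^1 ≡ 28, 28^2 ≡ 28² = 784 ≡ 7, 28^4 ≡ 7² = 49 ≡ 12, 28^8 ≡ 12² = 144 ≡ 33. Since 11 = 8 + 2 + 1, 28^11 ≡ 33·7·28: 33·7 = 231 ≡ 9, then 9·28 = 252 ≡ 30. So 28^11 ≡ 30 (mod 37).
Hence σ⁻¹(28) = 30.

30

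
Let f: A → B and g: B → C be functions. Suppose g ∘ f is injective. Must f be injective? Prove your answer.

injective

Suppose f(a) = f(b). Applying g: (g ∘ f)(a) = (g ∘ f)(b). Since g ∘ f is injective, a = b. So f is injective.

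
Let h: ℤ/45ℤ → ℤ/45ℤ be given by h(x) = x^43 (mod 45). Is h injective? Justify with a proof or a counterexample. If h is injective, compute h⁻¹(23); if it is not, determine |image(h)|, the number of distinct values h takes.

h(0) = 0^43 = 0.
h(15): Repeated squaring mod 45: 15^1 ≡ 15, 15^2 ≡ 15² = 225 ≡ 0, 15^4 ≡ 0² = 0, 15^8 ≡ 0² = 0, 15^16 ≡ 0² = 0, 15^32 ≡ 0² = 0. Since 43 = 32 + 8 + 2 + 1, 15^43 ≡ 0·0·0·15: 0·0 = 0, then 0·0 = 0, then 0·15 = 0. So 15^43 ≡ 0 (mod 45).
So h(0) = h(15) = 0 while 0 ≠ 15, hence h is not injective.
Since h is not injective, we determine |image(h)|. Computing x^43 mod 45 for each x (by repeated squaring, reducing mod 45 at every step), the values h(0), h(1), …, h(44) are: 0, 1, 38, 27, 4, 5, 36, 43, 17, 9, 10, 11, 18, 22, 14, 0, 16, 8, 27, 19, 20, 36, 13, 32, 9, 25, 26, 18, 37, 29, 0, 31, 23, 27, 34, 35, 36, 28, 2, 9, 40, 41, 18, 7, 44.
The distinct values are {0, 1, 2, 4, 5, 7, 8, 9, 10, 11, 13, 14, 16, 17, 18, 19, 20, 22, 23, 25, 26, 27, 28, 29, 31, 32, 34, 35, 36, 37, 38, 40, 41, 43, 44}; there are 35 of them.

35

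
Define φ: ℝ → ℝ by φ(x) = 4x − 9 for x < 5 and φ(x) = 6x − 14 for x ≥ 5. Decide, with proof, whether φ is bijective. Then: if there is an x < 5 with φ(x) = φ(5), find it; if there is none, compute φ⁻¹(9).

Both pieces are strictly increasing (slopes 4 and 6), so each is injective on its own interval.
The left piece maps (−∞, 5) onto (−∞, 11); the right piece maps [5, ∞) onto [16, ∞).
The images leave a gap (11 has no preimage), so φ is not surjective, hence not bijective.
Because the two images are disjoint, no x < 5 has φ(x) = φ(5), so we compute φ⁻¹(9): 9 lies in (−∞, 11), so solve 4x − 9 = 9: x = (9 + 9)/4 = 9/2.

9/2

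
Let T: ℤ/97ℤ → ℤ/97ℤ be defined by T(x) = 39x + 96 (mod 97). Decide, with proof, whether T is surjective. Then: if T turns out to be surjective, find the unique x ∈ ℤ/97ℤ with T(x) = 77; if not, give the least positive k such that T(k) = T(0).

Since gcd(39, 97) = 1, 39 is invertible modulo 97. Euclid's algorithm: 97 = 2·39 + 19, 39 = 2·19 + 1; back-substituting gives 1 = 5·39 − 2·97, so 39⁻¹ ≡ 5 (mod 97).
Then y ↦ 5(y − 96) is a two-sided inverse to T, so every y ∈ ℤ/97ℤ has a preimage.
So T is surjective.
Since T is surjective, we find T⁻¹(77): we need 39x ≡ 77 − 96 ≡ 78 (mod 97). Using 39⁻¹ = 5: x ≡ 5·78 = 390 = 4·97 + 2, so x = 2.
Check: T(2) = 39·2 + 96 = 174 = 1·97 + 77 ≡ 77 (mod 97).

2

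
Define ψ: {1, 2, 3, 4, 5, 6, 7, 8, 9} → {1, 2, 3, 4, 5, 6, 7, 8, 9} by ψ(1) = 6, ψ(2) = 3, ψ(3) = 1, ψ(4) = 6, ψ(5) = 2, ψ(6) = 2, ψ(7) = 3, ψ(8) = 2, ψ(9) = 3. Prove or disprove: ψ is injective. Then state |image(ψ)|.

4

ψ(1) = 6 = ψ(4) with 1 ≠ 4, so ψ is not injective.
The image of ψ is {1, 2, 3, 6}, which has 4 elements.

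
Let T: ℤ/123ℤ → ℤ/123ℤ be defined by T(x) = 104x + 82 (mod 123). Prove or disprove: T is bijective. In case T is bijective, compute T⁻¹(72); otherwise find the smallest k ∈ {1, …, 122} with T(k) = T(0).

Suppose T(s) = T(t) in ℤ/123ℤ. Then 104s + 82 ≡ 104t + 82 (mod 123), therefore 104(s − t) ≡ 0 (mod 123).
Since gcd(104, 123) = 1, 104 is invertible modulo 123, so s − t ≡ 0 (mod 123), i.e. s = t.
We now compute 104⁻¹ mod 123 explicitly. Euclid's algorithm: 123 = 1·104 + 19, 104 = 5·19 + 9, 19 = 2·9 + 1; back-substituting gives 1 = 110·104 − 93·123, so 104⁻¹ ≡ 110 (mod 123).
For any y ∈ ℤ/123ℤ, x = 110(y − 82) mod 123 satisfies T(x) = 104·110(y − 82) + 82 ≡ y (since 104·110 ≡ 1 mod 123). So every y has a preimage.
Thus T is bijective.
Since T is bijective, we find T⁻¹(72): we need 104x ≡ 72 − 82 ≡ 113 (mod 123). Using 104⁻¹ = 110: x ≡ 110·113 = 12430 = 101·123 + 7, so x = 7.
Check: T(7) = 104·7 + 82 = 810 = 6·123 + 72 ≡ 72 (mod 123).

7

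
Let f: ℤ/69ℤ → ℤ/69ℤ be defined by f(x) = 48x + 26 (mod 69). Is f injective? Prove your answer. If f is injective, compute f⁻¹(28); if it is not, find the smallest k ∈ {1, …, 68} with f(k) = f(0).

23

We have gcd(48, 69) = 3 > 1. Taking x_1 = 0 and x_2 = 23: f(0) = 26 and f(23) = 48·23 + 26 = 1130 ≡ 26 (mod 69).
So f(0) = f(23) while 0 ≠ 23, therefore f is not injective.
Since f is not injective, we find the least positive k with f(k) = f(0): this means 48k ≡ 0 (mod 69), i.e. 69 ∣ 48k. Since gcd(48, 69) = 3, dividing through by 3 this holds exactly when 23 ∣ 16k, and as gcd(16, 23) = 1, exactly when 23 ∣ k.
The smallest positive such k is 23.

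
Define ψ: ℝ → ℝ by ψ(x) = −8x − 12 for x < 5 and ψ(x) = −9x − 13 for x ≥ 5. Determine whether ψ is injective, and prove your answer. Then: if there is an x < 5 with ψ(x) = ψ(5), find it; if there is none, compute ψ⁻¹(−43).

31/8

Both pieces are strictly decreasing (slopes −8 and −9), so each is injective on its own interval.
The left piece maps (−∞, 5) onto (−52, ∞); the right piece maps [5, ∞) onto (−∞, −58].
These images are disjoint, so no value is attained by both pieces. Hence ψ is injective.
Because the two images are disjoint, no x < 5 has ψ(x) = ψ(5), so we compute ψ⁻¹(−43): −43 lies in (−52, ∞), so solve −8x − 12 = −43: x = (−43 + 12)/(−8) = 31/8.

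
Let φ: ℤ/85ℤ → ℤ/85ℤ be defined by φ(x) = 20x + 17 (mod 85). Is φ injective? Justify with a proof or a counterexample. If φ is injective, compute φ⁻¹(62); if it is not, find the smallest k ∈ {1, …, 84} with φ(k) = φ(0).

By definition, φ is injective when φ(x_1) = φ(x_2) forces x_1 = x_2.
We have gcd(20, 85) = 5 > 1. Taking x_1 = 0 and x_2 = 17: φ(0) = 17 and φ(17) = 20·17 + 17 = 357 ≡ 17 (mod 85).
So φ(0) = φ(17) while 0 ≠ 17, thus φ is not injective.
Since φ is not injective, we find the least positive k with φ(k) = φ(0): this means 20k ≡ 0 (mod 85), i.e. 85 ∣ 20k. Since gcd(20, 85) = 5, dividing through by 5 this holds exactly when 17 ∣ 4k, and as gcd(4, 17) = 1, exactly when 17 ∣ k.
The smallest positive such k is 17.

17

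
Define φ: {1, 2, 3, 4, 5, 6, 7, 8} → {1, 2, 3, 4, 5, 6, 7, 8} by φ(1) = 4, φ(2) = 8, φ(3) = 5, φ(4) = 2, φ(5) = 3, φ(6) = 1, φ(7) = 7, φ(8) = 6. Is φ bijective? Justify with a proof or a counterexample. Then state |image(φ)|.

The values 4, 8, 5, 2, 3, 1, 7, 6 are a permutation of {1, 2, 3, 4, 5, 6, 7, 8}: each element appears exactly once.
So φ is injective and surjective, hence bijective.
The image of φ is {1, 2, 3, 4, 5, 6, 7, 8}, which has 8 elements.

8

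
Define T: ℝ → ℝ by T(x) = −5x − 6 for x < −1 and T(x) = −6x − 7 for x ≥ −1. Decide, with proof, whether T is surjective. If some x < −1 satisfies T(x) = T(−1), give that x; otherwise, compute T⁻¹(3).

Both pieces are strictly decreasing (slopes −5 and −6), so each is injective on its own interval.
The left piece maps (−∞, −1) onto (−1, ∞); the right piece maps [−1, ∞) onto (−∞, −1].
These images together cover ℝ, so T is surjective.
Because the two images are disjoint, no x < −1 has T(x) = T(−1), so we compute T⁻¹(3): 3 lies in (−1, ∞), so solve −5x − 6 = 3: x = (3 + 6)/(−5) = −9/5.

-9/5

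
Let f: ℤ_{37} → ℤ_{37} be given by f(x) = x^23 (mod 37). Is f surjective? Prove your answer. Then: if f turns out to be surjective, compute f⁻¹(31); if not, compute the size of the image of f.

6

Since 37 is prime, the nonzero elements of ℤ_{37} form a cyclic group of order 36.
As gcd(23, 36) = 1, raising to the 23rd power is a bijection on this group: if x_1^23 ≡ x_2^23 then (x_1x_2^{−1})^23 = 1, and the only element of order dividing gcd(23, 36) = 1 is 1, so x_1 = x_2.
With f(0) = 0 this makes f injective on all of ℤ_{37}, hence bijective (finite equal-size domain and codomain). In particular f is surjective.
Since f is surjective, we find the preimage of 31. The inverse of x ↦ x^23 on (ℤ_{37})^× is x ↦ x^11, because 23·11 = 253 = 7·36 + 1 ≡ 1 (mod 36) and x^{36} = 1 for x ≠ 0 (Fermat). So f⁻¹(31) = 31^11 mod 37.
Repeated squaring mod 37: 31^1 ≡ 31, 31^2 ≡ 31² = 961 ≡ 36, 31^4 ≡ 36² = 1296 ≡ 1, 31^8 ≡ 1² = 1. Since 11 = 8 + 2 + 1, 31^11 ≡ 1·36·31: 1·36 = 36, then 36·31 = 1116 ≡ 6. So 31^11 ≡ 6 (mod 37).
Hence f⁻¹(31) = 6.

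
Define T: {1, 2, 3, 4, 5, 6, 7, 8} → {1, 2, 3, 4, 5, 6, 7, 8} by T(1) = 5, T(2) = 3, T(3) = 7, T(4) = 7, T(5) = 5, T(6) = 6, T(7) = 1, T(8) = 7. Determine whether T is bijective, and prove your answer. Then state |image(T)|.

5

T(3) = 7 = T(4) with 3 ≠ 4, so T is not injective, hence not bijective.
The image of T is {1, 3, 5, 6, 7}, which has 5 elements.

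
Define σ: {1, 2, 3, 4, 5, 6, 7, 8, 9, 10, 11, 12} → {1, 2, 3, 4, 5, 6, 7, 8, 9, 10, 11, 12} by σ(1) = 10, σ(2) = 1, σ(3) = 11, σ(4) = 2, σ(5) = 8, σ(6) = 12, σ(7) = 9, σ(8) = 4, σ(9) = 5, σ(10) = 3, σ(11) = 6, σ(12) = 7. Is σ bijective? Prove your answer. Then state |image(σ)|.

12

The values 10, 1, 11, 2, 8, 12, 9, 4, 5, 3, 6, 7 are a permutation of {1, 2, 3, 4, 5, 6, 7, 8, 9, 10, 11, 12}: each element appears exactly once.
So σ is injective and surjective, hence bijective.
The image of σ is {1, 2, 3, 4, 5, 6, 7, 8, 9, 10, 11, 12}, which has 12 elements.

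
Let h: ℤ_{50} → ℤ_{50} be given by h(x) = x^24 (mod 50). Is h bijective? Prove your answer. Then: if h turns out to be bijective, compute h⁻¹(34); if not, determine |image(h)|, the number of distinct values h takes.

h(1) = 1^24 = 1.
h(7): Repeated squaring mod 50: 7^1 ≡ 7, 7^2 ≡ 7² = 49, 7^4 ≡ 49² = 2401 ≡ 1, 7^8 ≡ 1² = 1, 7^16 ≡ 1² = 1. Since 24 = 16 + 8, 7^24 ≡ 1·1: 1·1 = 1. So 7^24 ≡ 1 (mod 50).
So h(1) = h(7) = 1 while 1 ≠ 7, hence h is not injective, hence not bijective.
Since h is not bijective, we determine |image(h)|. Computing x^24 mod 50 for each x (by repeated squaring, reducing mod 50 at every step), the values h(0), h(1), …, h(49) are: 0, 1, 16, 31, 6, 25, 46, 1, 46, 11, 0, 41, 36, 11, 16, 25, 36, 21, 26, 21, 0, 31, 6, 41, 26, 25, 26, 41, 6, 31, 0, 21, 26, 21, 36, 25, 16, 11, 36, 41, 0, 11, 46, 1, 46, 25, 6, 31, 16, 1.
The distinct values are {0, 1, 6, 11, 16, 21, 25, 26, 31, 36, 41, 46}; there are 12 of them.

12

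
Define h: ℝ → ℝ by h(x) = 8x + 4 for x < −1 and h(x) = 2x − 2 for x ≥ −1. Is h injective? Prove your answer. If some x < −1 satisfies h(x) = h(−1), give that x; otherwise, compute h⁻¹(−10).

-7/4

Both pieces are strictly increasing (slopes 8 and 2), so each is injective on its own interval.
The left piece maps (−∞, −1) onto (−∞, −4); the right piece maps [−1, ∞) onto [−4, ∞).
These images are disjoint, so no value is attained by both pieces. So h is injective.
Because the two images are disjoint, no x < −1 has h(x) = h(−1), so we compute h⁻¹(−10): −10 lies in (−∞, −4), so solve 8x + 4 = −10: x = (−10 − 4)/8 = −7/4.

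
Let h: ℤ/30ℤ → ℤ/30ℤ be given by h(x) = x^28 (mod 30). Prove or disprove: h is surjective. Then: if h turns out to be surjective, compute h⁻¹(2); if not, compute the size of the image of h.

8

h(2): Repeated squaring mod 30: 2^1 ≡ 2, 2^2 ≡ 2² = 4, 2^4 ≡ 4² = 16, 2^8 ≡ 16² = 256 ≡ 16, 2^16 ≡ 16² = 256 ≡ 16. Since 28 = 16 + 8 + 4, 2^28 ≡ 16·16·16: 16·16 = 256 ≡ 16, then 16·16 = 256 ≡ 16. So 2^28 ≡ 16 (mod 30).
h(4): Repeated squaring mod 30: 4^1 ≡ 4, 4^2 ≡ 4² = 16, 4^4 ≡ 16² = 256 ≡ 16, 4^8 ≡ 16² = 256 ≡ 16, 4^16 ≡ 16² = 256 ≡ 16. Since 28 = 16 + 8 + 4, 4^28 ≡ 16·16·16: 16·16 = 256 ≡ 16, then 16·16 = 256 ≡ 16. So 4^28 ≡ 16 (mod 30).
So h(2) = h(4) = 16 while 2 ≠ 4, hence h is not injective.
A non-injective map from the 30-element set ℤ/30ℤ to itself takes at most 29 distinct values, so it cannot be surjective. Thus h is not surjective.
Since h is not surjective, we determine |image(h)|. Computing x^28 mod 30 for each x (by repeated squaring, reducing mod 30 at every step), the values h(0), h(1), …, h(29) are: 0, 1, 16, 21, 16, 25, 6, 1, 16, 21, 10, 1, 6, 1, 16, 15, 16, 1, 6, 1, 10, 21, 16, 1, 6, 25, 16, 21, 16, 1.
The distinct values are {0, 1, 6, 10, 15, 16, 21, 25}; there are 8 of them.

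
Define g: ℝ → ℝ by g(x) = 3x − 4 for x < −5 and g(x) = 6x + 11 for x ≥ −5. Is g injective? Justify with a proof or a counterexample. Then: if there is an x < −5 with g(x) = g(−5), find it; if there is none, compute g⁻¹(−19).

-5

Both pieces are strictly increasing (slopes 3 and 6), so each is injective on its own interval.
The left piece maps (−∞, −5) onto (−∞, −19); the right piece maps [−5, ∞) onto [−19, ∞).
These images are disjoint, so no value is attained by both pieces. Thus g is injective.
Because the two images are disjoint, no x < −5 has g(x) = g(−5), so we compute g⁻¹(−19): −19 lies in [−19, ∞), so solve 6x + 11 = −19: x = (−19 − 11)/6 = −5.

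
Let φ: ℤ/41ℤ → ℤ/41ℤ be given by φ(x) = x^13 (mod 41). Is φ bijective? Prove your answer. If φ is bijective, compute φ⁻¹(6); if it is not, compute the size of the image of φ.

Since 41 is prime, the nonzero elements of ℤ/41ℤ form a cyclic group of order 40.
As gcd(13, 40) = 1, raising to the 13th power is a bijection on this group: if u^13 ≡ v^13 then (uv^{−1})^13 = 1, and the only element of order dividing gcd(13, 40) = 1 is 1, so u = v.
With φ(0) = 0 this makes φ injective on all of ℤ/41ℤ, hence bijective (finite equal-size domain and codomain). In particular φ is bijective.
Since φ is bijective, we find the preimage of 6. The inverse of x ↦ x^13 on (ℤ/41ℤ)^× is x ↦ x^37, because 13·37 = 481 = 12·40 + 1 ≡ 1 (mod 40) and x^{40} = 1 for x ≠ 0 (Fermat). So φ⁻¹(6) = 6^37 mod 41.
Repeated squaring mod 41: 6^1 ≡ 6, 6^2 ≡ 6² = 36, 6^4 ≡ 36² = 1296 ≡ 25, 6^8 ≡ 25² = 625 ≡ 10, 6^16 ≡ 10² = 100 ≡ 18, 6^32 ≡ 18² = 324 ≡ 37. Since 37 = 32 + 4 + 1, 6^37 ≡ 37·25·6: 37·25 = 925 ≡ 23, then 23·6 = 138 ≡ 15. So 6^37 ≡ 15 (mod 41).
Hence φ⁻¹(6) = 15.

15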